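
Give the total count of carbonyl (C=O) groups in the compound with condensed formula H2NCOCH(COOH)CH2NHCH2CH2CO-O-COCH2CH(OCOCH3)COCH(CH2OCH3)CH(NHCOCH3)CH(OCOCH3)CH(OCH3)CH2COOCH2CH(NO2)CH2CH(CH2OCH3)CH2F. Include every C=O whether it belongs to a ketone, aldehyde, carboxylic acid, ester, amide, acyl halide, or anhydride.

H2NCO: amide, 1 C=O (running total 1).
CH(COOH): carboxylic acid, 1 C=O (running total 2).
CH2CO-O-COCH2: anhydride, 2 C=O (running total 4).
CH(OCOCH3): ester, 1 C=O (running total 5).
CO: ketone, 1 C=O (running total 6).
CH(NHCOCH3): amide, 1 C=O (running total 7).
CH(OCOCH3): ester, 1 C=O (running total 8).
CH2COOCH2: ester, 1 C=O (running total 9).

9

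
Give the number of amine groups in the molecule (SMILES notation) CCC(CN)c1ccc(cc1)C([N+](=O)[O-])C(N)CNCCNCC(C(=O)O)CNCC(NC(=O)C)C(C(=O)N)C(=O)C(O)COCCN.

6

Reading the structure from left to right:
  CH(CH2NH2): pendant –CH2NH2: N on sp³ C, no adjacent C=O → amine.
  C6H4: para-disubstituted benzene ring → arene.
  CH(NO2): –NO2 on an sp³ carbon → nitro (the N=O is not a carbonyl).
  CH(NH2): –NH2 on an sp³ carbon with no adjacent C=O → amine.
  CH2NHCH2: C–N–C with sp³ carbons and no adjacent C=O → amine (secondary).
  CH2NHCH2: C–N–C with sp³ carbons and no adjacent C=O → amine (secondary).
  CH(COOH): pendant –COOH: carbonyl C bonded to C and –OH → carboxylic acid.
  CH2NHCH2: C–N–C with sp³ carbons and no adjacent C=O → amine (secondary).
  CH(NHCOCH3): pendant –NHC(=O)CH3: N bonded to a carbonyl → amide (not amine).
  CH(CONH2): pendant –CONH2: carbonyl C bonded to C and N → amide.
  CO: –C(=O)– with carbon on both sides → ketone.
  CH(OH): –OH on an sp³ carbon → alcohol (secondary).
  CH2OCH2: C–O–C with sp³ carbons on both sides and no adjacent C=O → ether.
  CH2NH2: –NH2 on an sp³ carbon with no adjacent C=O → amine.
Amine appears at: CH(CH2NH2), CH(NH2), CH2NHCH2, CH2NHCH2, CH2NHCH2, CH2NH2 → 6.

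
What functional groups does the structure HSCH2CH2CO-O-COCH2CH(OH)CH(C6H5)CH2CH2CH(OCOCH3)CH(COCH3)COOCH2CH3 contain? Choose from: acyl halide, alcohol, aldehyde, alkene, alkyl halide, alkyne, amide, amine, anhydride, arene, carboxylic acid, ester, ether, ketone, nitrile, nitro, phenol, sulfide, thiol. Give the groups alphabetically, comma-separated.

–SH on an sp³ carbon → thiol.
two acyl groups sharing one oxygen, –C(=O)–O–C(=O)– → anhydride.
–OH on an sp³ carbon → alcohol (secondary).
pendant –C6H5: benzene ring → arene.
pendant –OC(=O)CH3: an acyloxy group → ester.
pendant –COCH3: carbonyl C bonded to two carbons → ketone.
–C(=O)OCH2CH3: carbonyl C bonded to C and to –OEt → ester.

alcohol, anhydride, arene, ester, ketone, thiol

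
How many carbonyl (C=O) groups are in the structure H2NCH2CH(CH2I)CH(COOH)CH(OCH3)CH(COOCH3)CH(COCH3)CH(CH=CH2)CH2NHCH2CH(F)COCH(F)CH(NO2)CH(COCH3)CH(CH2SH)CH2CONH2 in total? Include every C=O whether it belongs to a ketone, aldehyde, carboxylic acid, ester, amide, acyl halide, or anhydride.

CH(COOH): carboxylic acid, 1 C=O (running total 1).
CH(COOCH3): ester, 1 C=O (running total 2).
CH(COCH3): ketone, 1 C=O (running total 3).
CO: ketone, 1 C=O (running total 4).
CH(COCH3): ketone, 1 C=O (running total 5).
CONH2: amide, 1 C=O (running total 6).

6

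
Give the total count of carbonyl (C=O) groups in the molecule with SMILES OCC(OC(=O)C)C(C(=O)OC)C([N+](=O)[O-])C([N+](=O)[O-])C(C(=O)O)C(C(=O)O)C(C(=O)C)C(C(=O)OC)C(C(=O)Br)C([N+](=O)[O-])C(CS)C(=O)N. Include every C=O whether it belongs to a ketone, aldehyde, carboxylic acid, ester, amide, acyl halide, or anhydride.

CH(OCOCH3): ester, 1 C=O (running total 1).
CH(COOCH3): ester, 1 C=O (running total 2).
CH(COOH): carboxylic acid, 1 C=O (running total 3).
CH(COOH): carboxylic acid, 1 C=O (running total 4).
CH(COCH3): ketone, 1 C=O (running total 5).
CH(COOCH3): ester, 1 C=O (running total 6).
CH(COBr): acyl halide, 1 C=O (running total 7).
CONH2: amide, 1 C=O (running total 8).

8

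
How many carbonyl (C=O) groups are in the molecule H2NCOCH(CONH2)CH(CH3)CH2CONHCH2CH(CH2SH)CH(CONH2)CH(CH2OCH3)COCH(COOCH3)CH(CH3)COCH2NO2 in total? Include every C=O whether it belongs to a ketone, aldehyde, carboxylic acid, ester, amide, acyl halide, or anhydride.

7

H2NCO: amide, 1 C=O (running total 1).
CH(CONH2): amide, 1 C=O (running total 2).
CH2CONHCH2: amide, 1 C=O (running total 3).
CH(CONH2): amide, 1 C=O (running total 4).
CO: ketone, 1 C=O (running total 5).
CH(COOCH3): ester, 1 C=O (running total 6).
CO: ketone, 1 C=O (running total 7).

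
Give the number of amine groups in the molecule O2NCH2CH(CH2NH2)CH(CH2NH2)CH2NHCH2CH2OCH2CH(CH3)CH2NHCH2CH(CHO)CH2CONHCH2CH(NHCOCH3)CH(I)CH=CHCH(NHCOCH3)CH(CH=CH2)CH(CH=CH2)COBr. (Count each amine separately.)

4

–NO2 on carbon → nitro group.
pendant –CH2NH2: N on sp³ C, no adjacent C=O → amine.
pendant –CH2NH2: N on sp³ C, no adjacent C=O → amine.
C–N–C with sp³ carbons and no adjacent C=O → amine (secondary).
C–O–C with sp³ carbons on both sides and no adjacent C=O → ether.
C–N–C with sp³ carbons and no adjacent C=O → amine (secondary).
pendant –CHO: carbonyl C bonded to C and H → aldehyde.
–C(=O)–N– linkage → amide (the N is not an amine).
pendant –NHC(=O)CH3: N bonded to a carbonyl → amide (not amine).
halogen on an sp³ carbon → alkyl halide.
C=C double bond → alkene.
pendant –NHC(=O)CH3: N bonded to a carbonyl → amide (not amine).
pendant –CH=CH2: C=C double bond → alkene.
pendant –CH=CH2: C=C double bond → alkene.
–C(=O)Br: carbonyl C bonded to C and to a halogen → acyl halide (not alkyl halide).
Amine appears at: CH(CH2NH2), CH(CH2NH2), CH2NHCH2, CH2NHCH2 → 4.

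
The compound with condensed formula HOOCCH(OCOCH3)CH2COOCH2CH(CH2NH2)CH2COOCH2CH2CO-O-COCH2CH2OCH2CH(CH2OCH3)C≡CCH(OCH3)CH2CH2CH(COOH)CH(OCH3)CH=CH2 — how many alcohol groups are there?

0

Taking each segment in turn:
  HOOC: –COOH: carbonyl C bonded to –OH and C → carboxylic acid (the –OH is not a separate alcohol).
  CH(OCOCH3): pendant –OC(=O)CH3: an acyloxy group → ester.
  CH2COOCH2: –C(=O)–O–C with C on the carbonyl side → ester.
  CH(CH2NH2): pendant –CH2NH2: N on sp³ C, no adjacent C=O → amine.
  CH2COOCH2: –C(=O)–O–C with C on the carbonyl side → ester.
  CH2CO-O-COCH2: two acyl groups sharing one oxygen, –C(=O)–O–C(=O)– → anhydride.
  CH2OCH2: C–O–C with sp³ carbons on both sides and no adjacent C=O → ether.
  CH(CH2OCH3): pendant –CH2OCH3: C–O–C linkage → ether.
  C≡C: C≡C triple bond → alkyne.
  CH(OCH3): pendant –OCH3: C–O–C with sp³ C, no adjacent C=O → ether.
  CH(COOH): pendant –COOH: carbonyl C bonded to C and –OH → carboxylic acid.
  CH(OCH3): pendant –OCH3: C–O–C with sp³ C, no adjacent C=O → ether.
  CH=CH2: C=C double bond → alkene.
No segment is a alcohol: HOOC is carboxylic acid, not alcohol; CH2OCH2 is ether, not alcohol; CH(CH2OCH3) is ether, not alcohol. → 0.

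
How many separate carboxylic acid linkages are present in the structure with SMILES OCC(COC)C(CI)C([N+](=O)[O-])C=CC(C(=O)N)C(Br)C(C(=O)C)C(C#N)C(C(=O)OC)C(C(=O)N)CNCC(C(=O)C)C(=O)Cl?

Taking each segment in turn:
  HOCH2: HO– on an sp³ carbon → alcohol.
  CH(CH2OCH3): pendant –CH2OCH3: C–O–C linkage → ether.
  CH(CH2I): pendant –CH2X: halogen on sp³ carbon → alkyl halide.
  CH(NO2): –NO2 on an sp³ carbon → nitro (the N=O is not a carbonyl).
  CH=CH: C=C double bond → alkene.
  CH(CONH2): pendant –CONH2: carbonyl C bonded to C and N → amide.
  CH(Br): halogen on an sp³ carbon → alkyl halide.
  CH(COCH3): pendant –COCH3: carbonyl C bonded to two carbons → ketone.
  CH(CN): pendant –C≡N: nitrile.
  CH(COOCH3): pendant –COOCH3: carbonyl C bonded to C and –OCH3 → ester.
  CH(CONH2): pendant –CONH2: carbonyl C bonded to C and N → amide.
  CH2NHCH2: C–N–C with sp³ carbons and no adjacent C=O → amine (secondary).
  CH(COCH3): pendant –COCH3: carbonyl C bonded to two carbons → ketone.
  COCl: –C(=O)Cl: carbonyl C bonded to C and to a halogen → acyl halide (not alkyl halide).
No segment is a carboxylic acid: HOCH2 is alcohol, not carboxylic acid; CH(CONH2) is amide, not carboxylic acid; CH(COOCH3) is ester, not carboxylic acid. → 0.

0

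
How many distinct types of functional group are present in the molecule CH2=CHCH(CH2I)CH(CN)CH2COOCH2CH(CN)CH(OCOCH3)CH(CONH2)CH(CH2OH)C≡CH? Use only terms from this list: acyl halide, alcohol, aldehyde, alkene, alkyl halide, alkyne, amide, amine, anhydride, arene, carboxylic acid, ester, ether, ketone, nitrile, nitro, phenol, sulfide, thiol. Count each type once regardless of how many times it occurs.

7

C=C double bond → alkene.
pendant –CH2X: halogen on sp³ carbon → alkyl halide.
pendant –C≡N: nitrile.
–C(=O)–O–C with C on the carbonyl side → ester.
pendant –C≡N: nitrile.
pendant –OC(=O)CH3: an acyloxy group → ester.
pendant –CONH2: carbonyl C bonded to C and N → amide.
pendant –CH2OH on an sp³ backbone C → alcohol.
C≡C triple bond → alkyne.
Distinct types present: alcohol, alkene, alkyl halide, alkyne, amide, ester, nitrile.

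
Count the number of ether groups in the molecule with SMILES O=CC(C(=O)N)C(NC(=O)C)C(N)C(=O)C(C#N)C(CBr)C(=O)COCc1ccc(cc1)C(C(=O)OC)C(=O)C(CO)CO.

Taking each segment in turn:
  OHC: terminal –CHO: carbonyl C bonded to H and C → aldehyde.
  CH(CONH2): pendant –CONH2: carbonyl C bonded to C and N → amide.
  CH(NHCOCH3): pendant –NHC(=O)CH3: N bonded to a carbonyl → amide (not amine).
  CH(NH2): –NH2 on an sp³ carbon with no adjacent C=O → amine.
  CO: –C(=O)– with carbon on both sides → ketone.
  CH(CN): pendant –C≡N: nitrile.
  CH(CH2Br): pendant –CH2X: halogen on sp³ carbon → alkyl halide.
  CO: –C(=O)– with carbon on both sides → ketone.
  CH2OCH2: C–O–C with sp³ carbons on both sides and no adjacent C=O → ether.
  C6H4: para-disubstituted benzene ring → arene.
  CH(COOCH3): pendant –COOCH3: carbonyl C bonded to C and –OCH3 → ester.
  CO: –C(=O)– with carbon on both sides → ketone.
  CH(CH2OH): pendant –CH2OH on an sp³ backbone C → alcohol.
  CH2OH: –OH on an sp³ carbon → alcohol.
Ether appears at: CH2OCH2 → 1.

1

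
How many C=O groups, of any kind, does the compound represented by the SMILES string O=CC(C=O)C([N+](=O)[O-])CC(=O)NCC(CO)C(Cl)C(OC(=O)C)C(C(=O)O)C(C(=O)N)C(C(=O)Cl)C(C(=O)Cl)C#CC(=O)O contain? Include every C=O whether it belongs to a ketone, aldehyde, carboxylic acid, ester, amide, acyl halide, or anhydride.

9

OHC: aldehyde, 1 C=O (running total 1).
CH(CHO): aldehyde, 1 C=O (running total 2).
CH2CONHCH2: amide, 1 C=O (running total 3).
CH(OCOCH3): ester, 1 C=O (running total 4).
CH(COOH): carboxylic acid, 1 C=O (running total 5).
CH(CONH2): amide, 1 C=O (running total 6).
CH(COCl): acyl halide, 1 C=O (running total 7).
CH(COCl): acyl halide, 1 C=O (running total 8).
COOH: carboxylic acid, 1 C=O (running total 9).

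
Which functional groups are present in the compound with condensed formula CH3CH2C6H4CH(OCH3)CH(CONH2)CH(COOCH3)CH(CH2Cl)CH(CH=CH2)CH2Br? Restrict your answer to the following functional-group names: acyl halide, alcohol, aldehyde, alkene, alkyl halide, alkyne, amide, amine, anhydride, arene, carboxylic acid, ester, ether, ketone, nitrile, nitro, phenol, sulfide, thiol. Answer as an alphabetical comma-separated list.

alkene, alkyl halide, amide, arene, ester, ether

Working along the chain:
  C6H4: para-disubstituted benzene ring → arene.
  CH(OCH3): pendant –OCH3: C–O–C with sp³ C, no adjacent C=O → ether.
  CH(CONH2): pendant –CONH2: carbonyl C bonded to C and N → amide.
  CH(COOCH3): pendant –COOCH3: carbonyl C bonded to C and –OCH3 → ester.
  CH(CH2Cl): pendant –CH2X: halogen on sp³ carbon → alkyl halide.
  CH(CH=CH2): pendant –CH=CH2: C=C double bond → alkene.
  CH2Br: halogen on an sp³ carbon → alkyl halide.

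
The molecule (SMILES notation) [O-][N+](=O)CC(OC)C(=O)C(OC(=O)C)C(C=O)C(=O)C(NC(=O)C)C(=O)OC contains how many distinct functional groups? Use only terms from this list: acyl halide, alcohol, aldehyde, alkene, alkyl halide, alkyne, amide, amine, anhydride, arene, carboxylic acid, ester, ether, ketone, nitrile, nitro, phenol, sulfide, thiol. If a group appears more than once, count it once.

–NO2 on carbon → nitro group.
pendant –OCH3: C–O–C with sp³ C, no adjacent C=O → ether.
–C(=O)– with carbon on both sides → ketone.
pendant –OC(=O)CH3: an acyloxy group → ester.
pendant –CHO: carbonyl C bonded to C and H → aldehyde.
–C(=O)– with carbon on both sides → ketone.
pendant –NHC(=O)CH3: N bonded to a carbonyl → amide (not amine).
–C(=O)OCH3: carbonyl C bonded to C and to –OCH3 → ester (not ketone + ether).
Distinct types present: aldehyde, amide, ester, ether, ketone, nitro.

6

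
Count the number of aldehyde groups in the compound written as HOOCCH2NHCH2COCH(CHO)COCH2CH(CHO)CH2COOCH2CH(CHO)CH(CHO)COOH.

–COOH: carbonyl C bonded to –OH and C → carboxylic acid (the –OH is not a separate alcohol).
C–N–C with sp³ carbons and no adjacent C=O → amine (secondary).
–C(=O)– with carbon on both sides → ketone.
pendant –CHO: carbonyl C bonded to C and H → aldehyde.
–C(=O)– with carbon on both sides → ketone.
pendant –CHO: carbonyl C bonded to C and H → aldehyde.
–C(=O)–O–C with C on the carbonyl side → ester.
pendant –CHO: carbonyl C bonded to C and H → aldehyde.
pendant –CHO: carbonyl C bonded to C and H → aldehyde.
–COOH: carbonyl C bonded to –OH and C → carboxylic acid (the –OH is not a separate alcohol).
Aldehyde appears at: CH(CHO), CH(CHO), CH(CHO), CH(CHO) → 4.

4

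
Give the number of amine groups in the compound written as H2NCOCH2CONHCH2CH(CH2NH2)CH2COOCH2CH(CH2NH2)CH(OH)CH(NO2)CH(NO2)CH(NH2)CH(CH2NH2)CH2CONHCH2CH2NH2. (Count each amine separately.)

–C(=O)NH2: carbonyl C bonded to C and to N → amide (the N is not a separate amine).
–C(=O)–N– linkage → amide (the N is not an amine).
pendant –CH2NH2: N on sp³ C, no adjacent C=O → amine.
–C(=O)–O–C with C on the carbonyl side → ester.
pendant –CH2NH2: N on sp³ C, no adjacent C=O → amine.
–OH on an sp³ carbon → alcohol (secondary).
–NO2 on an sp³ carbon → nitro (the N=O is not a carbonyl).
–NO2 on an sp³ carbon → nitro (the N=O is not a carbonyl).
–NH2 on an sp³ carbon with no adjacent C=O → amine.
pendant –CH2NH2: N on sp³ C, no adjacent C=O → amine.
–C(=O)–N– linkage → amide (the N is not an amine).
–NH2 on an sp³ carbon with no adjacent C=O → amine.
Amine appears at: CH(CH2NH2), CH(CH2NH2), CH(NH2), CH(CH2NH2), CH2NH2 → 5.

5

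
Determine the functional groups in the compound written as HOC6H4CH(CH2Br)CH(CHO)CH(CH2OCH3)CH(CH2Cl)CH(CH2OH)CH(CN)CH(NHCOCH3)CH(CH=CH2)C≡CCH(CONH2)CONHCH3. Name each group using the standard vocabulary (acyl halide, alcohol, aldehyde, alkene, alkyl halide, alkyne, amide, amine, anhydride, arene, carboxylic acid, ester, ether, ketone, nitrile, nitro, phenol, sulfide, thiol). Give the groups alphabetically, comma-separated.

alcohol, aldehyde, alkene, alkyl halide, alkyne, amide, arene, ether, nitrile, phenol

Taking each segment in turn:
  HOC6H4: –OH attached directly to an aromatic ring → phenol (not alcohol); the ring itself is an arene.
  CH(CH2Br): pendant –CH2X: halogen on sp³ carbon → alkyl halide.
  CH(CHO): pendant –CHO: carbonyl C bonded to C and H → aldehyde.
  CH(CH2OCH3): pendant –CH2OCH3: C–O–C linkage → ether.
  CH(CH2Cl): pendant –CH2X: halogen on sp³ carbon → alkyl halide.
  CH(CH2OH): pendant –CH2OH on an sp³ backbone C → alcohol.
  CH(CN): pendant –C≡N: nitrile.
  CH(NHCOCH3): pendant –NHC(=O)CH3: N bonded to a carbonyl → amide (not amine).
  CH(CH=CH2): pendant –CH=CH2: C=C double bond → alkene.
  C≡C: C≡C triple bond → alkyne.
  CH(CONH2): pendant –CONH2: carbonyl C bonded to C and N → amide.
  CONHCH3: –C(=O)NHCH3: carbonyl C bonded to C and to N → amide (the N is not an amine).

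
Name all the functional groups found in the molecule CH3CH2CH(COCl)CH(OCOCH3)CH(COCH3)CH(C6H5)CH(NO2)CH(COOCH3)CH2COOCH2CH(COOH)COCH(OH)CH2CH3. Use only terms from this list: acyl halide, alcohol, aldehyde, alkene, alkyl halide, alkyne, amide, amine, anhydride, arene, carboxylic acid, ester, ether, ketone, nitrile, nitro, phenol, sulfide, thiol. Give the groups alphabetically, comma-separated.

acyl halide, alcohol, arene, carboxylic acid, ester, ketone, nitro

Taking each segment in turn:
  CH(COCl): pendant –C(=O)X: carbonyl C bonded to C and halogen → acyl halide.
  CH(OCOCH3): pendant –OC(=O)CH3: an acyloxy group → ester.
  CH(COCH3): pendant –COCH3: carbonyl C bonded to two carbons → ketone.
  CH(C6H5): pendant –C6H5: benzene ring → arene.
  CH(NO2): –NO2 on an sp³ carbon → nitro (the N=O is not a carbonyl).
  CH(COOCH3): pendant –COOCH3: carbonyl C bonded to C and –OCH3 → ester.
  CH2COOCH2: –C(=O)–O–C with C on the carbonyl side → ester.
  CH(COOH): pendant –COOH: carbonyl C bonded to C and –OH → carboxylic acid.
  CO: –C(=O)– with carbon on both sides → ketone.
  CH(OH): –OH on an sp³ carbon → alcohol (secondary).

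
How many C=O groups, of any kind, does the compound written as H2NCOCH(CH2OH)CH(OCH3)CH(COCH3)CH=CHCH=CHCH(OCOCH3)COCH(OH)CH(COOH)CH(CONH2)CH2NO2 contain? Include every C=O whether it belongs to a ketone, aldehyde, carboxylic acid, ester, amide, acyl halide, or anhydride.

6

H2NCO: amide, 1 C=O (running total 1).
CH(COCH3): ketone, 1 C=O (running total 2).
CH(OCOCH3): ester, 1 C=O (running total 3).
CO: ketone, 1 C=O (running total 4).
CH(COOH): carboxylic acid, 1 C=O (running total 5).
CH(CONH2): amide, 1 C=O (running total 6).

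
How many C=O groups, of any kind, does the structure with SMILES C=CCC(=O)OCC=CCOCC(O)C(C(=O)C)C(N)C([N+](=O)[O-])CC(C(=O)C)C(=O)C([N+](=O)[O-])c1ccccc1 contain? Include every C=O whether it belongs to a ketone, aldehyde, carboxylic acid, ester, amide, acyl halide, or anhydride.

4

CH2COOCH2: ester, 1 C=O (running total 1).
CH(COCH3): ketone, 1 C=O (running total 2).
CH(COCH3): ketone, 1 C=O (running total 3).
CO: ketone, 1 C=O (running total 4).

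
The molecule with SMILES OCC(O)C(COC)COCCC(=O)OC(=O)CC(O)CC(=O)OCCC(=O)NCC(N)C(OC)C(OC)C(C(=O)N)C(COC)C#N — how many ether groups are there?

5

HO– on an sp³ carbon → alcohol.
–OH on an sp³ carbon → alcohol (secondary).
pendant –CH2OCH3: C–O–C linkage → ether.
C–O–C with sp³ carbons on both sides and no adjacent C=O → ether.
two acyl groups sharing one oxygen, –C(=O)–O–C(=O)– → anhydride.
–OH on an sp³ carbon → alcohol (secondary).
–C(=O)–O–C with C on the carbonyl side → ester.
–C(=O)–N– linkage → amide (the N is not an amine).
–NH2 on an sp³ carbon with no adjacent C=O → amine.
pendant –OCH3: C–O–C with sp³ C, no adjacent C=O → ether.
pendant –OCH3: C–O–C with sp³ C, no adjacent C=O → ether.
pendant –CONH2: carbonyl C bonded to C and N → amide.
pendant –CH2OCH3: C–O–C linkage → ether.
–C≡N: carbon triple-bonded to nitrogen → nitrile.
Ether appears at: CH(CH2OCH3), CH2OCH2, CH(OCH3), CH(OCH3), CH(CH2OCH3) → 5.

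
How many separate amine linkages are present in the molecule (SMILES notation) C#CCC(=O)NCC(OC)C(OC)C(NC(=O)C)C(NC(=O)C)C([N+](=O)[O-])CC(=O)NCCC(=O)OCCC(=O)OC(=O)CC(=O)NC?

C≡C triple bond → alkyne.
–C(=O)–N– linkage → amide (the N is not an amine).
pendant –OCH3: C–O–C with sp³ C, no adjacent C=O → ether.
pendant –OCH3: C–O–C with sp³ C, no adjacent C=O → ether.
pendant –NHC(=O)CH3: N bonded to a carbonyl → amide (not amine).
pendant –NHC(=O)CH3: N bonded to a carbonyl → amide (not amine).
–NO2 on an sp³ carbon → nitro (the N=O is not a carbonyl).
–C(=O)–N– linkage → amide (the N is not an amine).
–C(=O)–O–C with C on the carbonyl side → ester.
two acyl groups sharing one oxygen, –C(=O)–O–C(=O)– → anhydride.
–C(=O)NHCH3: carbonyl C bonded to C and to N → amide (the N is not an amine).
No segment is a amine: CH2CONHCH2 is amide, not amine; CH(NHCOCH3) is amide, not amine; CH(NHCOCH3) is amide, not amine. → 0.

0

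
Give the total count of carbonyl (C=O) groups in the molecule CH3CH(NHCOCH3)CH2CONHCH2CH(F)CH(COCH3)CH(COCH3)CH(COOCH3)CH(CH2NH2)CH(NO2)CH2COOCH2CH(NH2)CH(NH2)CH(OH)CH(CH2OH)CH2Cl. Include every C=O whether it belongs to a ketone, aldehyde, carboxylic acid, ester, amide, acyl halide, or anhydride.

6

CH(NHCOCH3): amide, 1 C=O (running total 1).
CH2CONHCH2: amide, 1 C=O (running total 2).
CH(COCH3): ketone, 1 C=O (running total 3).
CH(COCH3): ketone, 1 C=O (running total 4).
CH(COOCH3): ester, 1 C=O (running total 5).
CH2COOCH2: ester, 1 C=O (running total 6).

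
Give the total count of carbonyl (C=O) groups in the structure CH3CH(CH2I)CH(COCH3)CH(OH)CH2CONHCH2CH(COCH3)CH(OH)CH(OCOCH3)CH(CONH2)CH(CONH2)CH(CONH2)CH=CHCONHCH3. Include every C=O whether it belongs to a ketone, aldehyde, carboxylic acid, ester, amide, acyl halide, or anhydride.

8

CH(COCH3): ketone, 1 C=O (running total 1).
CH2CONHCH2: amide, 1 C=O (running total 2).
CH(COCH3): ketone, 1 C=O (running total 3).
CH(OCOCH3): ester, 1 C=O (running total 4).
CH(CONH2): amide, 1 C=O (running total 5).
CH(CONH2): amide, 1 C=O (running total 6).
CH(CONH2): amide, 1 C=O (running total 7).
CONHCH3: amide, 1 C=O (running total 8).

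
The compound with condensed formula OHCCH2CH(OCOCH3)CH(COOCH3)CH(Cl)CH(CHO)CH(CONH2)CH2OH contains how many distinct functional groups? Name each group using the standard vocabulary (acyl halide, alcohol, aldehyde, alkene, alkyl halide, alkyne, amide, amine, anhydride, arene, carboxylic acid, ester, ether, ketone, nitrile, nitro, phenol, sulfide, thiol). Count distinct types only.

terminal –CHO: carbonyl C bonded to H and C → aldehyde.
pendant –OC(=O)CH3: an acyloxy group → ester.
pendant –COOCH3: carbonyl C bonded to C and –OCH3 → ester.
halogen on an sp³ carbon → alkyl halide.
pendant –CHO: carbonyl C bonded to C and H → aldehyde.
pendant –CONH2: carbonyl C bonded to C and N → amide.
–OH on an sp³ carbon → alcohol.
Distinct types present: alcohol, aldehyde, alkyl halide, amide, ester.

5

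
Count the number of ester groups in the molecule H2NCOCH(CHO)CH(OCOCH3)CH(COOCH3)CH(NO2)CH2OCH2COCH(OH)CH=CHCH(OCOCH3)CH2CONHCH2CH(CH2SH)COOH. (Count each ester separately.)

3

Working along the chain:
  H2NCO: –C(=O)NH2: carbonyl C bonded to C and to N → amide (the N is not a separate amine).
  CH(CHO): pendant –CHO: carbonyl C bonded to C and H → aldehyde.
  CH(OCOCH3): pendant –OC(=O)CH3: an acyloxy group → ester.
  CH(COOCH3): pendant –COOCH3: carbonyl C bonded to C and –OCH3 → ester.
  CH(NO2): –NO2 on an sp³ carbon → nitro (the N=O is not a carbonyl).
  CH2OCH2: C–O–C with sp³ carbons on both sides and no adjacent C=O → ether.
  CO: –C(=O)– with carbon on both sides → ketone.
  CH(OH): –OH on an sp³ carbon → alcohol (secondary).
  CH=CH: C=C double bond → alkene.
  CH(OCOCH3): pendant –OC(=O)CH3: an acyloxy group → ester.
  CH2CONHCH2: –C(=O)–N– linkage → amide (the N is not an amine).
  CH(CH2SH): pendant –CH2SH → thiol.
  COOH: –COOH: carbonyl C bonded to –OH and C → carboxylic acid (the –OH is not a separate alcohol).
Ester appears at: CH(OCOCH3), CH(COOCH3), CH(OCOCH3) → 3.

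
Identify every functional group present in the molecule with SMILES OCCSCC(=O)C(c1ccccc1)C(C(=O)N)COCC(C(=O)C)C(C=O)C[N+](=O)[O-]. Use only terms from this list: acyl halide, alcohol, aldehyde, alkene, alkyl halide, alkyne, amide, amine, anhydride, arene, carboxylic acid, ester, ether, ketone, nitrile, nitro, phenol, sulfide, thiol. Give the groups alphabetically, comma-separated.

alcohol, aldehyde, amide, arene, ether, ketone, nitro, sulfide

HO– on an sp³ carbon → alcohol.
C–S–C linkage → sulfide (thioether).
–C(=O)– with carbon on both sides → ketone.
pendant –C6H5: benzene ring → arene.
pendant –CONH2: carbonyl C bonded to C and N → amide.
C–O–C with sp³ carbons on both sides and no adjacent C=O → ether.
pendant –COCH3: carbonyl C bonded to two carbons → ketone.
pendant –CHO: carbonyl C bonded to C and H → aldehyde.
–NO2 on carbon → nitro group.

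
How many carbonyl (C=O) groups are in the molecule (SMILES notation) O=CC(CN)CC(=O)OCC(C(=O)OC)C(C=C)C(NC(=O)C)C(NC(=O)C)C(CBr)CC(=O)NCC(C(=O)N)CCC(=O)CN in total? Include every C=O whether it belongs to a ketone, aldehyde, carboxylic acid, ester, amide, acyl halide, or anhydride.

OHC: aldehyde, 1 C=O (running total 1).
CH2COOCH2: ester, 1 C=O (running total 2).
CH(COOCH3): ester, 1 C=O (running total 3).
CH(NHCOCH3): amide, 1 C=O (running total 4).
CH(NHCOCH3): amide, 1 C=O (running total 5).
CH2CONHCH2: amide, 1 C=O (running total 6).
CH(CONH2): amide, 1 C=O (running total 7).
CO: ketone, 1 C=O (running total 8).

8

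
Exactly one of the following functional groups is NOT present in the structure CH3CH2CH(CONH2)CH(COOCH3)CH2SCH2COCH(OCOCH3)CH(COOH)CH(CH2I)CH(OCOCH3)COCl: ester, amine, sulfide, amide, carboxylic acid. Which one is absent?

amide: present (CH(CONH2) — pendant –CONH2: carbonyl C bonded to C and N → amide).
sulfide: present (CH2SCH2 — C–S–C linkage → sulfide (thioether)).
ester: present (CH(COOCH3) — pendant –COOCH3: carbonyl C bonded to C and –OCH3 → ester).
carboxylic acid: present (CH(COOH) — pendant –COOH: carbonyl C bonded to C and –OH → carboxylic acid).
amine: absent. In CH(CONH2), the nitrogen is bonded directly to a carbonyl carbon, making it part of an amide, not a free amine.

amine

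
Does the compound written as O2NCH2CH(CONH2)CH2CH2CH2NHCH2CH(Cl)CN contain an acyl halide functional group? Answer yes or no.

–NO2 on carbon → nitro group.
pendant –CONH2: carbonyl C bonded to C and N → amide.
C–N–C with sp³ carbons and no adjacent C=O → amine (secondary).
halogen on an sp³ carbon → alkyl halide.
–C≡N: carbon triple-bonded to nitrogen → nitrile.
The groups actually present are: alkyl halide, amide, amine, nitrile, nitro.

no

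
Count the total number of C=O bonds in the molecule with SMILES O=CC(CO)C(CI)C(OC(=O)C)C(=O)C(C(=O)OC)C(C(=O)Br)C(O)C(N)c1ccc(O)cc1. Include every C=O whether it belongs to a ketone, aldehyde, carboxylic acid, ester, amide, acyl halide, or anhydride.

5

OHC: aldehyde, 1 C=O (running total 1).
CH(OCOCH3): ester, 1 C=O (running total 2).
CO: ketone, 1 C=O (running total 3).
CH(COOCH3): ester, 1 C=O (running total 4).
CH(COBr): acyl halide, 1 C=O (running total 5).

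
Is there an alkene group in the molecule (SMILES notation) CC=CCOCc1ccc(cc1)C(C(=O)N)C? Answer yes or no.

C=C double bond → alkene.
C–O–C with sp³ carbons on both sides and no adjacent C=O → ether.
para-disubstituted benzene ring → arene.
pendant –CONH2: carbonyl C bonded to C and N → amide.
The CH=CH segment supplies the alkene: C=C double bond → alkene.

yes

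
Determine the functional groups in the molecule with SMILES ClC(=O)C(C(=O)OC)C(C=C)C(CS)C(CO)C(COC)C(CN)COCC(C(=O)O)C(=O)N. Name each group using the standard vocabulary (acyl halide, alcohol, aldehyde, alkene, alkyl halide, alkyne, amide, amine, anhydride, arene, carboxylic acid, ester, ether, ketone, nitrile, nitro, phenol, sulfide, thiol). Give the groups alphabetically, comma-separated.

–C(=O)Cl: carbonyl C bonded to C and to a halogen → acyl halide (not alkyl halide).
pendant –COOCH3: carbonyl C bonded to C and –OCH3 → ester.
pendant –CH=CH2: C=C double bond → alkene.
pendant –CH2SH → thiol.
pendant –CH2OH on an sp³ backbone C → alcohol.
pendant –CH2OCH3: C–O–C linkage → ether.
pendant –CH2NH2: N on sp³ C, no adjacent C=O → amine.
C–O–C with sp³ carbons on both sides and no adjacent C=O → ether.
pendant –COOH: carbonyl C bonded to C and –OH → carboxylic acid.
–C(=O)NH2: carbonyl C bonded to C and to N → amide (the N is not a separate amine).

acyl halide, alcohol, alkene, amide, amine, carboxylic acid, ester, ether, thiol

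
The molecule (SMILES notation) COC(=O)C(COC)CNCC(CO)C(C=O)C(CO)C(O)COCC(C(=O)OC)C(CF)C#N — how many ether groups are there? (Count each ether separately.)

Taking each segment in turn:
  CH3OOC: CH3O–C(=O)–: carbonyl C bonded to C and to –OCH3 → ester (not ketone + ether).
  CH(CH2OCH3): pendant –CH2OCH3: C–O–C linkage → ether.
  CH2NHCH2: C–N–C with sp³ carbons and no adjacent C=O → amine (secondary).
  CH(CH2OH): pendant –CH2OH on an sp³ backbone C → alcohol.
  CH(CHO): pendant –CHO: carbonyl C bonded to C and H → aldehyde.
  CH(CH2OH): pendant –CH2OH on an sp³ backbone C → alcohol.
  CH(OH): –OH on an sp³ carbon → alcohol (secondary).
  CH2OCH2: C–O–C with sp³ carbons on both sides and no adjacent C=O → ether.
  CH(COOCH3): pendant –COOCH3: carbonyl C bonded to C and –OCH3 → ester.
  CH(CH2F): pendant –CH2X: halogen on sp³ carbon → alkyl halide.
  CN: –C≡N: carbon triple-bonded to nitrogen → nitrile.
Ether appears at: CH(CH2OCH3), CH2OCH2 → 2.

2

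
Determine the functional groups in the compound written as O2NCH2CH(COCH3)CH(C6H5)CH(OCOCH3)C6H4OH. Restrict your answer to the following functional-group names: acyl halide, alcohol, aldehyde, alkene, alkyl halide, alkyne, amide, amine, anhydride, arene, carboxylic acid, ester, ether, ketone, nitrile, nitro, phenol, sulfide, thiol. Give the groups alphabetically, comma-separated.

–NO2 on carbon → nitro group.
pendant –COCH3: carbonyl C bonded to two carbons → ketone.
pendant –C6H5: benzene ring → arene.
pendant –OC(=O)CH3: an acyloxy group → ester.
–OH attached directly to an aromatic ring → phenol (not alcohol); the ring itself is an arene.

arene, ester, ketone, nitro, phenol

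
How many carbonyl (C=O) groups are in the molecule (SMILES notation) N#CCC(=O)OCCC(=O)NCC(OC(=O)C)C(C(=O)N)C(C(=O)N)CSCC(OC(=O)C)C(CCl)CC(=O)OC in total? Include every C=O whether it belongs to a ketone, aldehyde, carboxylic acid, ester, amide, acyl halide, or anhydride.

CH2COOCH2: ester, 1 C=O (running total 1).
CH2CONHCH2: amide, 1 C=O (running total 2).
CH(OCOCH3): ester, 1 C=O (running total 3).
CH(CONH2): amide, 1 C=O (running total 4).
CH(CONH2): amide, 1 C=O (running total 5).
CH(OCOCH3): ester, 1 C=O (running total 6).
COOCH3: ester, 1 C=O (running total 7).

7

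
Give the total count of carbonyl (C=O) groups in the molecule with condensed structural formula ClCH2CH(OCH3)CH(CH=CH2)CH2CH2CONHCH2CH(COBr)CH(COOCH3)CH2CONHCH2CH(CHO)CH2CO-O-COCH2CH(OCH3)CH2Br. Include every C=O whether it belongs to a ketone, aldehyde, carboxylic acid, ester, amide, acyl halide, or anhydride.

CH2CONHCH2: amide, 1 C=O (running total 1).
CH(COBr): acyl halide, 1 C=O (running total 2).
CH(COOCH3): ester, 1 C=O (running total 3).
CH2CONHCH2: amide, 1 C=O (running total 4).
CH(CHO): aldehyde, 1 C=O (running total 5).
CH2CO-O-COCH2: anhydride, 2 C=O (running total 7).

7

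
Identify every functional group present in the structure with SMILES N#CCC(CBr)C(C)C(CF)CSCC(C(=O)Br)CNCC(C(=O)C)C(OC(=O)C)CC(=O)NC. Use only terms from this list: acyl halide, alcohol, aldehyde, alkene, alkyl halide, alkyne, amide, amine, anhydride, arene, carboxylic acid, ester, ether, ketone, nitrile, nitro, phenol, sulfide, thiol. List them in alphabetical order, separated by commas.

acyl halide, alkyl halide, amide, amine, ester, ketone, nitrile, sulfide

Working along the chain:
  N≡C: N≡C–: carbon triple-bonded to nitrogen → nitrile.
  CH(CH2Br): pendant –CH2X: halogen on sp³ carbon → alkyl halide.
  CH(CH2F): pendant –CH2X: halogen on sp³ carbon → alkyl halide.
  CH2SCH2: C–S–C linkage → sulfide (thioether).
  CH(COBr): pendant –C(=O)X: carbonyl C bonded to C and halogen → acyl halide.
  CH2NHCH2: C–N–C with sp³ carbons and no adjacent C=O → amine (secondary).
  CH(COCH3): pendant –COCH3: carbonyl C bonded to two carbons → ketone.
  CH(OCOCH3): pendant –OC(=O)CH3: an acyloxy group → ester.
  CONHCH3: –C(=O)NHCH3: carbonyl C bonded to C and to N → amide (the N is not an amine).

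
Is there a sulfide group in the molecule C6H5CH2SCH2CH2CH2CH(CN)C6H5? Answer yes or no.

Working along the chain:
  C6H5: C6H5– phenyl ring → arene.
  CH2SCH2: C–S–C linkage → sulfide (thioether).
  CH(CN): pendant –C≡N: nitrile.
  C6H5: –C6H5 phenyl ring → arene.
The CH2SCH2 segment supplies the sulfide: C–S–C linkage → sulfide (thioether).

yes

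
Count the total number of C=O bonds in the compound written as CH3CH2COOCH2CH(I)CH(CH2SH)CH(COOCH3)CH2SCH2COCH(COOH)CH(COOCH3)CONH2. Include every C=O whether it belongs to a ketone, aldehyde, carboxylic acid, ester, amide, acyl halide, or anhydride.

CH2COOCH2: ester, 1 C=O (running total 1).
CH(COOCH3): ester, 1 C=O (running total 2).
CO: ketone, 1 C=O (running total 3).
CH(COOH): carboxylic acid, 1 C=O (running total 4).
CH(COOCH3): ester, 1 C=O (running total 5).
CONH2: amide, 1 C=O (running total 6).

6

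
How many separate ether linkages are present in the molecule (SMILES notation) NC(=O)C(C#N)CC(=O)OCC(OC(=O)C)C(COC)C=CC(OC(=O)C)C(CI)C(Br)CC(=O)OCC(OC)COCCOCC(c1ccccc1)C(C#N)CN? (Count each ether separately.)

4

–C(=O)NH2: carbonyl C bonded to C and to N → amide (the N is not a separate amine).
pendant –C≡N: nitrile.
–C(=O)–O–C with C on the carbonyl side → ester.
pendant –OC(=O)CH3: an acyloxy group → ester.
pendant –CH2OCH3: C–O–C linkage → ether.
C=C double bond → alkene.
pendant –OC(=O)CH3: an acyloxy group → ester.
pendant –CH2X: halogen on sp³ carbon → alkyl halide.
halogen on an sp³ carbon → alkyl halide.
–C(=O)–O–C with C on the carbonyl side → ester.
pendant –OCH3: C–O–C with sp³ C, no adjacent C=O → ether.
C–O–C with sp³ carbons on both sides and no adjacent C=O → ether.
C–O–C with sp³ carbons on both sides and no adjacent C=O → ether.
pendant –C6H5: benzene ring → arene.
pendant –C≡N: nitrile.
–NH2 on an sp³ carbon with no adjacent C=O → amine.
Ether appears at: CH(CH2OCH3), CH(OCH3), CH2OCH2, CH2OCH2 → 4.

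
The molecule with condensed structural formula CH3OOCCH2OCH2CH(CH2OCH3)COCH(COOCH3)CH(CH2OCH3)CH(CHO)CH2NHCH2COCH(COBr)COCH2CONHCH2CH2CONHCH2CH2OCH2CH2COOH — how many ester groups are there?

Taking each segment in turn:
  CH3OOC: CH3O–C(=O)–: carbonyl C bonded to C and to –OCH3 → ester (not ketone + ether).
  CH2OCH2: C–O–C with sp³ carbons on both sides and no adjacent C=O → ether.
  CH(CH2OCH3): pendant –CH2OCH3: C–O–C linkage → ether.
  CO: –C(=O)– with carbon on both sides → ketone.
  CH(COOCH3): pendant –COOCH3: carbonyl C bonded to C and –OCH3 → ester.
  CH(CH2OCH3): pendant –CH2OCH3: C–O–C linkage → ether.
  CH(CHO): pendant –CHO: carbonyl C bonded to C and H → aldehyde.
  CH2NHCH2: C–N–C with sp³ carbons and no adjacent C=O → amine (secondary).
  CO: –C(=O)– with carbon on both sides → ketone.
  CH(COBr): pendant –C(=O)X: carbonyl C bonded to C and halogen → acyl halide.
  CO: –C(=O)– with carbon on both sides → ketone.
  CH2CONHCH2: –C(=O)–N– linkage → amide (the N is not an amine).
  CH2CONHCH2: –C(=O)–N– linkage → amide (the N is not an amine).
  CH2OCH2: C–O–C with sp³ carbons on both sides and no adjacent C=O → ether.
  COOH: –COOH: carbonyl C bonded to –OH and C → carboxylic acid (the –OH is not a separate alcohol).
Ester appears at: CH3OOC, CH(COOCH3) → 2.

2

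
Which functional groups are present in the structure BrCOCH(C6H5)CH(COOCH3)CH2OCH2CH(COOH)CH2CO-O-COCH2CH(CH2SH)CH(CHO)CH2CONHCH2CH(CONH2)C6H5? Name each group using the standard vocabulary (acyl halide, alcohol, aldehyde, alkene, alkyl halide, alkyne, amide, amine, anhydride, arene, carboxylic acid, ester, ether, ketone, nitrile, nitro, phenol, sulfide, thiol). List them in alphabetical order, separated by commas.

acyl halide, aldehyde, amide, anhydride, arene, carboxylic acid, ester, ether, thiol

–C(=O)Br: carbonyl C bonded to C and to a halogen → acyl halide (not alkyl halide).
pendant –C6H5: benzene ring → arene.
pendant –COOCH3: carbonyl C bonded to C and –OCH3 → ester.
C–O–C with sp³ carbons on both sides and no adjacent C=O → ether.
pendant –COOH: carbonyl C bonded to C and –OH → carboxylic acid.
two acyl groups sharing one oxygen, –C(=O)–O–C(=O)– → anhydride.
pendant –CH2SH → thiol.
pendant –CHO: carbonyl C bonded to C and H → aldehyde.
–C(=O)–N– linkage → amide (the N is not an amine).
pendant –CONH2: carbonyl C bonded to C and N → amide.
–C6H5 phenyl ring → arene.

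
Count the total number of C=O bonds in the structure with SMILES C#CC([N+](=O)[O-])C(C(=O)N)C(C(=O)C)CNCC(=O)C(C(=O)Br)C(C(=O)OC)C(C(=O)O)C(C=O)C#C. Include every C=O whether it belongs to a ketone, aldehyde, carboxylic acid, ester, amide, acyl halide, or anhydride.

CH(CONH2): amide, 1 C=O (running total 1).
CH(COCH3): ketone, 1 C=O (running total 2).
CO: ketone, 1 C=O (running total 3).
CH(COBr): acyl halide, 1 C=O (running total 4).
CH(COOCH3): ester, 1 C=O (running total 5).
CH(COOH): carboxylic acid, 1 C=O (running total 6).
CH(CHO): aldehyde, 1 C=O (running total 7).

7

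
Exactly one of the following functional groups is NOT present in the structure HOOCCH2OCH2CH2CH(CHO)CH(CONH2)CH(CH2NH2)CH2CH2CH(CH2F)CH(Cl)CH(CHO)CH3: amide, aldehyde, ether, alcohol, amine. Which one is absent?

ether: present (CH2OCH2 — C–O–C with sp³ carbons on both sides and no adjacent C=O → ether).
aldehyde: present (CH(CHO) — pendant –CHO: carbonyl C bonded to C and H → aldehyde).
amide: present (CH(CONH2) — pendant –CONH2: carbonyl C bonded to C and N → amide).
amine: present (CH(CH2NH2) — pendant –CH2NH2: N on sp³ C, no adjacent C=O → amine).
alcohol: absent. In HOOC, the –OH sits on a carbonyl carbon, making it part of a carboxylic acid, not an alcohol.

alcohol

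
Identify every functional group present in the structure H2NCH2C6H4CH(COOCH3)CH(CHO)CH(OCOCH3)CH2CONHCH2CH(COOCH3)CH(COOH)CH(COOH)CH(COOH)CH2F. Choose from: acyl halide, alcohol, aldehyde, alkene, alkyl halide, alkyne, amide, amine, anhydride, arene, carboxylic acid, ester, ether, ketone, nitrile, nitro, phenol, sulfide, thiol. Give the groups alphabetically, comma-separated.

–NH2 on an sp³ carbon with no adjacent C=O → amine.
para-disubstituted benzene ring → arene.
pendant –COOCH3: carbonyl C bonded to C and –OCH3 → ester.
pendant –CHO: carbonyl C bonded to C and H → aldehyde.
pendant –OC(=O)CH3: an acyloxy group → ester.
–C(=O)–N– linkage → amide (the N is not an amine).
pendant –COOCH3: carbonyl C bonded to C and –OCH3 → ester.
pendant –COOH: carbonyl C bonded to C and –OH → carboxylic acid.
pendant –COOH: carbonyl C bonded to C and –OH → carboxylic acid.
pendant –COOH: carbonyl C bonded to C and –OH → carboxylic acid.
halogen on an sp³ carbon → alkyl halide.

aldehyde, alkyl halide, amide, amine, arene, carboxylic acid, ester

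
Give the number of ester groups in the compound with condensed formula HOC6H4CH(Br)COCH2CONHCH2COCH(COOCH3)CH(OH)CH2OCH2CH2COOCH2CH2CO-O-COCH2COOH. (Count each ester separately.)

2

Taking each segment in turn:
  HOC6H4: –OH attached directly to an aromatic ring → phenol (not alcohol); the ring itself is an arene.
  CH(Br): halogen on an sp³ carbon → alkyl halide.
  CO: –C(=O)– with carbon on both sides → ketone.
  CH2CONHCH2: –C(=O)–N– linkage → amide (the N is not an amine).
  CO: –C(=O)– with carbon on both sides → ketone.
  CH(COOCH3): pendant –COOCH3: carbonyl C bonded to C and –OCH3 → ester.
  CH(OH): –OH on an sp³ carbon → alcohol (secondary).
  CH2OCH2: C–O–C with sp³ carbons on both sides and no adjacent C=O → ether.
  CH2COOCH2: –C(=O)–O–C with C on the carbonyl side → ester.
  CH2CO-O-COCH2: two acyl groups sharing one oxygen, –C(=O)–O–C(=O)– → anhydride.
  COOH: –COOH: carbonyl C bonded to –OH and C → carboxylic acid (the –OH is not a separate alcohol).
Ester appears at: CH(COOCH3), CH2COOCH2 → 2.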